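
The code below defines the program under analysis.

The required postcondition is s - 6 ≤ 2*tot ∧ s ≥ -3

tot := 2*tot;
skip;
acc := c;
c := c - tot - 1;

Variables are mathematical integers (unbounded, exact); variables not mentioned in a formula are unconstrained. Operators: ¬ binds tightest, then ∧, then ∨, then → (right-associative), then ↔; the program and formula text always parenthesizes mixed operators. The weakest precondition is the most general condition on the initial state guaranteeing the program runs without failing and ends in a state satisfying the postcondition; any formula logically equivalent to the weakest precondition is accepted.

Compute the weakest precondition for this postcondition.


Working backward. After the program, the postcondition s - 6 ≤ 2*tot ∧ s ≥ -3 must hold; in canonical form it is s ≤ 2*tot + 6 ∧ s ≥ -3.
Before c := c - tot - 1: s ≤ 2*tot + 6 ∧ s ≥ -3
Before acc := c: s ≤ 2*tot + 6 ∧ s ≥ -3
Before skip: s ≤ 2*tot + 6 ∧ s ≥ -3
Before tot := 2*tot: s ≤ 4*tot + 6 ∧ s ≥ -3
Answer: WP = s ≤ 4*tot + 6 ∧ s ≥ -3


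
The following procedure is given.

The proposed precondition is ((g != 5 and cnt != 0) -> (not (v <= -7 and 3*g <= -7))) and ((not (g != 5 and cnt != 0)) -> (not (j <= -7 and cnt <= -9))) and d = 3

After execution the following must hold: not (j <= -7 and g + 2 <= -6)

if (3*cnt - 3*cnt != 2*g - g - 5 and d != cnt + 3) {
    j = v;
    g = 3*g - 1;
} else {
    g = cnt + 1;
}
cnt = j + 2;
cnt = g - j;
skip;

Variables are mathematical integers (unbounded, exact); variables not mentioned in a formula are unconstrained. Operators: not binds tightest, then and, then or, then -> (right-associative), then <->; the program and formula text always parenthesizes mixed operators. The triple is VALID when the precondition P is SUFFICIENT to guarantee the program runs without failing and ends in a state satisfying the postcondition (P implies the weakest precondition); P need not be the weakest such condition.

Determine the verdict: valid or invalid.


Working backward. After the program, the postcondition not (j <= -7 and g + 2 <= -6) must hold; in canonical form it is not (j <= -7 and g <= -8).
Before skip: not (j <= -7 and g <= -8)
Before cnt := g - j: not (j <= -7 and g <= -8)
Before cnt := j + 2: not (j <= -7 and g <= -8)
Then branch requires not (v <= -7 and 3*g <= -7); else branch requires not (j <= -7 and cnt <= -9).
Before the if: ((g != 5 and d != cnt + 3) -> (not (v <= -7 and 3*g <= -7))) and ((not (g != 5 and d != cnt + 3)) -> (not (j <= -7 and cnt <= -9)))
The weakest precondition is ((g != 5 and d != cnt + 3) -> (not (v <= -7 and 3*g <= -7))) and ((not (g != 5 and d != cnt + 3)) -> (not (j <= -7 and cnt <= -9))).
Check whether ((g != 5 and cnt != 0) -> (not (v <= -7 and 3*g <= -7))) and ((not (g != 5 and cnt != 0)) -> (not (j <= -7 and cnt <= -9))) and d = 3 implies it.
Every state satisfying the precondition satisfies the weakest precondition: the implication holds.
Answer: valid


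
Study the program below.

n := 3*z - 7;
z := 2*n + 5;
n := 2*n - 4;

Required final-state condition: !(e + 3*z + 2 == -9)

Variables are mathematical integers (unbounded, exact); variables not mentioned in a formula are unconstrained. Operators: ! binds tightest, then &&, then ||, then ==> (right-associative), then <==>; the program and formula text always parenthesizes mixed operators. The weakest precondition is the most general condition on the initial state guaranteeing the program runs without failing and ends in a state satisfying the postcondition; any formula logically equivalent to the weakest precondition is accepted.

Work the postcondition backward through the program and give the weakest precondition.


Working backward. After the program, the postcondition !(e + 3*z + 2 == -9) must hold; in canonical form it is !(e + 3*z == -11).
Before n := 2*n - 4: !(e + 3*z == -11)
Before z := 2*n + 5: !(e + 6*n == -26)
Before n := 3*z - 7: !(e + 18*z == 16)
Answer: WP = !(e + 18*z == 16)


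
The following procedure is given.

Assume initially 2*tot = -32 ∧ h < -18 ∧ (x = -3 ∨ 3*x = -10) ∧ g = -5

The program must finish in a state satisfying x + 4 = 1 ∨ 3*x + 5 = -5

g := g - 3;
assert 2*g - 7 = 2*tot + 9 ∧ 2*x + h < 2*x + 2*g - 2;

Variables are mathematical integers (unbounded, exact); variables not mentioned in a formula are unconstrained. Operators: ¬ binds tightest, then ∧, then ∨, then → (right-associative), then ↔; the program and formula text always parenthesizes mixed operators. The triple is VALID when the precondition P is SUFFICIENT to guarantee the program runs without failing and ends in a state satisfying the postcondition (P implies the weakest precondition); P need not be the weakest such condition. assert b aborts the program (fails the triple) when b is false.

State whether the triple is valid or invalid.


Working backward. After the program, the postcondition x + 4 = 1 ∨ 3*x + 5 = -5 must hold; in canonical form it is x = -3 ∨ 3*x = -10.
Before assert 2*g - 7 = 2*tot + 9 ∧ 2*x + h < 2*x + 2*g - 2: 2*g = 2*tot + 16 ∧ h < 2*g - 2 ∧ (x = -3 ∨ 3*x = -10)
Before g := g - 3: 2*g = 2*tot + 22 ∧ h < 2*g - 8 ∧ (x = -3 ∨ 3*x = -10)
The weakest precondition is 2*g = 2*tot + 22 ∧ h < 2*g - 8 ∧ (x = -3 ∨ 3*x = -10).
Check whether 2*tot = -32 ∧ h < -18 ∧ (x = -3 ∨ 3*x = -10) ∧ g = -5 implies it.
Every state satisfying the precondition satisfies the weakest precondition: the implication holds.
Answer: valid


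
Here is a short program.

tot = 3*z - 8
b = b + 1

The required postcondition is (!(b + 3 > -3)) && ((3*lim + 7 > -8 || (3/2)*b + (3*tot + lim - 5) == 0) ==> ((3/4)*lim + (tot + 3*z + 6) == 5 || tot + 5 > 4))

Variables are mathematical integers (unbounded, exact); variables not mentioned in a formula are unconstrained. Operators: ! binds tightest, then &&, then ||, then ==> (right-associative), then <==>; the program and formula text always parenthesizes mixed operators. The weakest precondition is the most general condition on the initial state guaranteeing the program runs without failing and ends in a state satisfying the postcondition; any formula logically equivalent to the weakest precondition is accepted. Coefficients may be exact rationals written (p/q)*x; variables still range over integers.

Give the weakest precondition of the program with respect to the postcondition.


Working backward. After the program, the postcondition (!(b + 3 > -3)) && ((3*lim + 7 > -8 || (3/2)*b + (3*tot + lim - 5) == 0) ==> ((3/4)*lim + (tot + 3*z + 6) == 5 || tot + 5 > 4)) must hold; in canonical form it is (!(b > -6)) && ((3*lim > -15 || (3/2)*b + lim + 3*tot == 5) ==> ((3/4)*lim + tot + 3*z == -1 || tot > -1)).
Before b := b + 1: (!(b > -7)) && ((3*lim > -15 || (3/2)*b + lim + 3*tot == 7/2) ==> ((3/4)*lim + tot + 3*z == -1 || tot > -1))
Before tot := 3*z - 8: (!(b > -7)) && ((3*lim > -15 || (3/2)*b + lim + 9*z == 55/2) ==> ((3/4)*lim + 6*z == 7 || 3*z > 7))
Answer: WP = (!(b > -7)) && ((3*lim > -15 || (3/2)*b + lim + 9*z == 55/2) ==> ((3/4)*lim + 6*z == 7 || 3*z > 7))


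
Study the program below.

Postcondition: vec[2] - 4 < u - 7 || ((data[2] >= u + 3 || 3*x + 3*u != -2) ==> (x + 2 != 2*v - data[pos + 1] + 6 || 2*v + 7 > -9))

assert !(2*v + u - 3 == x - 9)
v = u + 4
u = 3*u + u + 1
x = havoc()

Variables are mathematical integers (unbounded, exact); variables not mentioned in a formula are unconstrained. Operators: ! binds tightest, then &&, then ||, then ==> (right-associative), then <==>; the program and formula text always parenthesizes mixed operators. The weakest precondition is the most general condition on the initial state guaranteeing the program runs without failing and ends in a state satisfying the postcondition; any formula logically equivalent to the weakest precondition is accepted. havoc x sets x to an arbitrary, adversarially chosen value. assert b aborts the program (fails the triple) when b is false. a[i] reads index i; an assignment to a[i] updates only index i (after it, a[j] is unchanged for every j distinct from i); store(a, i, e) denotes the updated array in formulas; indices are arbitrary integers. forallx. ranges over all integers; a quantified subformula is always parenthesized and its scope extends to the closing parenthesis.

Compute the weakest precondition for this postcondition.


Working backward. After the program, the postcondition vec[2] - 4 < u - 7 || ((data[2] >= u + 3 || 3*x + 3*u != -2) ==> (x + 2 != 2*v - data[pos + 1] + 6 || 2*v + 7 > -9)) must hold; in canonical form it is vec[2] < u - 3 || ((data[2] >= u + 3 || 3*u + 3*x != -2) ==> (data[pos + 1] + x != 2*v + 4 || 2*v > -16)).
Before havoc x: forall x_1. (vec[2] < u - 3 || ((data[2] >= u + 3 || 3*u + 3*x_1 != -2) ==> (data[pos + 1] + x_1 != 2*v + 4 || 2*v > -16)))
Before u := 3*u + u + 1: forall x_1. (vec[2] < 4*u - 2 || ((data[2] >= 4*u + 4 || 12*u + 3*x_1 != -5) ==> (data[pos + 1] + x_1 != 2*v + 4 || 2*v > -16)))
Before v := u + 4: forall x_1. (vec[2] < 4*u - 2 || ((data[2] >= 4*u + 4 || 12*u + 3*x_1 != -5) ==> (data[pos + 1] + x_1 != 2*u + 12 || 2*u > -24)))
Before assert !(2*v + u - 3 == x - 9): (!(u + 2*v == x - 6)) && (forall x_1. (vec[2] < 4*u - 2 || ((data[2] >= 4*u + 4 || 12*u + 3*x_1 != -5) ==> (data[pos + 1] + x_1 != 2*u + 12 || 2*u > -24))))
Answer: WP = (!(u + 2*v == x - 6)) && (forall x_1. (vec[2] < 4*u - 2 || ((data[2] >= 4*u + 4 || 12*u + 3*x_1 != -5) ==> (data[pos + 1] + x_1 != 2*u + 12 || 2*u > -24))))


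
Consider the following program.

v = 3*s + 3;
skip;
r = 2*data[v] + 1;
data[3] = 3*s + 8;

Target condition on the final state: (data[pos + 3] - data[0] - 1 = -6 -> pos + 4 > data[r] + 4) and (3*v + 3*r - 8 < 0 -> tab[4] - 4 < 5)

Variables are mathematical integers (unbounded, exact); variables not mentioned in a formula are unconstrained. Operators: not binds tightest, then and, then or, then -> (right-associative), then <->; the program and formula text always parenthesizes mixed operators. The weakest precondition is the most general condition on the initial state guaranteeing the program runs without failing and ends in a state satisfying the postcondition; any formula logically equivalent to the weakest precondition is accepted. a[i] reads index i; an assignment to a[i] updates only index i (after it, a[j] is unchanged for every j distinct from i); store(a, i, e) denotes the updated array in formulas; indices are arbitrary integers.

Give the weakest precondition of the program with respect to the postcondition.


Working backward. After the program, the postcondition (data[pos + 3] - data[0] - 1 = -6 -> pos + 4 > data[r] + 4) and (3*v + 3*r - 8 < 0 -> tab[4] - 4 < 5) must hold; in canonical form it is (data[pos + 3] = data[0] - 5 -> pos > data[r]) and (3*r + 3*v < 8 -> tab[4] < 9).
Before data[3] := 3*s + 8: (store(data, 3, 3*s + 8)[pos + 3] = data[0] - 5 -> pos > store(data, 3, 3*s + 8)[r]) and (3*r + 3*v < 8 -> tab[4] < 9)
Before r := 2*data[v] + 1: (store(data, 3, 3*s + 8)[pos + 3] = data[0] - 5 -> pos > store(data, 3, 3*s + 8)[2*data[v] + 1]) and (6*data[v] + 3*v < 5 -> tab[4] < 9)
Before skip: (store(data, 3, 3*s + 8)[pos + 3] = data[0] - 5 -> pos > store(data, 3, 3*s + 8)[2*data[v] + 1]) and (6*data[v] + 3*v < 5 -> tab[4] < 9)
Before v := 3*s + 3: (store(data, 3, 3*s + 8)[pos + 3] = data[0] - 5 -> pos > store(data, 3, 3*s + 8)[2*data[3*s + 3] + 1]) and (6*data[3*s + 3] + 9*s < -4 -> tab[4] < 9)
Answer: WP = (store(data, 3, 3*s + 8)[pos + 3] = data[0] - 5 -> pos > store(data, 3, 3*s + 8)[2*data[3*s + 3] + 1]) and (6*data[3*s + 3] + 9*s < -4 -> tab[4] < 9)


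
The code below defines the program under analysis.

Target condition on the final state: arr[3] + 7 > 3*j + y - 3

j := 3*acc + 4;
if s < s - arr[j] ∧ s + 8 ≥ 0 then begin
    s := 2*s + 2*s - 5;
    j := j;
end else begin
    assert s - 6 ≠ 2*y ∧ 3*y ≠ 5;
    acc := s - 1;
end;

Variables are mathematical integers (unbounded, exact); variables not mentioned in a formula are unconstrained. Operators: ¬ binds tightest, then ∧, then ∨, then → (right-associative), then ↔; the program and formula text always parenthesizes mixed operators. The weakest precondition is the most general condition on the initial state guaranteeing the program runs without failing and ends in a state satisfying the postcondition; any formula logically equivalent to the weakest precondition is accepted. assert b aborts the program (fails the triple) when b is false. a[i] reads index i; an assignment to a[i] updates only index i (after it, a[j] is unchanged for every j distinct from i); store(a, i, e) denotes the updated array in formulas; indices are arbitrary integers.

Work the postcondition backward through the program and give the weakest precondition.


Working backward. After the program, the postcondition arr[3] + 7 > 3*j + y - 3 must hold; in canonical form it is arr[3] > 3*j + y - 10.
Then branch requires arr[3] > 3*j + y - 10; else branch requires s ≠ 2*y + 6 ∧ 3*y ≠ 5 ∧ arr[3] > 3*j + y - 10.
Before the if: ((arr[j] < 0 ∧ s ≥ -8) → arr[3] > 3*j + y - 10) ∧ ((¬(arr[j] < 0 ∧ s ≥ -8)) → (s ≠ 2*y + 6 ∧ 3*y ≠ 5 ∧ arr[3] > 3*j + y - 10))
Before j := 3*acc + 4: ((arr[3*acc + 4] < 0 ∧ s ≥ -8) → arr[3] > 9*acc + y + 2) ∧ ((¬(arr[3*acc + 4] < 0 ∧ s ≥ -8)) → (s ≠ 2*y + 6 ∧ 3*y ≠ 5 ∧ arr[3] > 9*acc + y + 2))
Answer: WP = ((arr[3*acc + 4] < 0 ∧ s ≥ -8) → arr[3] > 9*acc + y + 2) ∧ ((¬(arr[3*acc + 4] < 0 ∧ s ≥ -8)) → (s ≠ 2*y + 6 ∧ 3*y ≠ 5 ∧ arr[3] > 9*acc + y + 2))


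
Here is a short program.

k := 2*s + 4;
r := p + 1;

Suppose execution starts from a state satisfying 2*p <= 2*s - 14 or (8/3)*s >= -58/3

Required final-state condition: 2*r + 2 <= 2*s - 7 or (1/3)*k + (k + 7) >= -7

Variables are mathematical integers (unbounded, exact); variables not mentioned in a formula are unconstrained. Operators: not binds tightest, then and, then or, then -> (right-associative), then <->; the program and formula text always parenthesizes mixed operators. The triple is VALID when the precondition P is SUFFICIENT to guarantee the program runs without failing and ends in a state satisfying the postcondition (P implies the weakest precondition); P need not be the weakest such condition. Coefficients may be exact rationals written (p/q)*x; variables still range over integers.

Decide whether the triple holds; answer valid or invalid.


Working backward. After the program, the postcondition 2*r + 2 <= 2*s - 7 or (1/3)*k + (k + 7) >= -7 must hold; in canonical form it is 2*r <= 2*s - 9 or (4/3)*k >= -14.
Before r := p + 1: 2*p <= 2*s - 11 or (4/3)*k >= -14
Before k := 2*s + 4: 2*p <= 2*s - 11 or (8/3)*s >= -58/3
The weakest precondition is 2*p <= 2*s - 11 or (8/3)*s >= -58/3.
Check whether 2*p <= 2*s - 14 or (8/3)*s >= -58/3 implies it.
Every state satisfying the precondition satisfies the weakest precondition: the implication holds.
Answer: valid


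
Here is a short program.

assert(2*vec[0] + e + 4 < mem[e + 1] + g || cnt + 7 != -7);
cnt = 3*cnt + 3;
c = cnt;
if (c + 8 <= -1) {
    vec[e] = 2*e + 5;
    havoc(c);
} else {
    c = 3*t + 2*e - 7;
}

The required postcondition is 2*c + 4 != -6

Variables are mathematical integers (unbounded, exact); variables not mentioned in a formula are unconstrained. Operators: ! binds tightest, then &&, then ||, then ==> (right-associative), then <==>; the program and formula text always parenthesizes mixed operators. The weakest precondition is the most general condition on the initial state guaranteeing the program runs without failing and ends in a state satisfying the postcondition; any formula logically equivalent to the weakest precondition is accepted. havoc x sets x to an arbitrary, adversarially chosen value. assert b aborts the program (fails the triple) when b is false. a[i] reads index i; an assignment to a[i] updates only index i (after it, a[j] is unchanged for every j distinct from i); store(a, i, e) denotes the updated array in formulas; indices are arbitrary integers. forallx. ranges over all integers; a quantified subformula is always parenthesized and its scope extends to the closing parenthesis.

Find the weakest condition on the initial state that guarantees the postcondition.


Working backward. After the program, the postcondition 2*c + 4 != -6 must hold; in canonical form it is 2*c != -10.
Then branch requires forall c_1. 2*c_1 != -10; else branch requires 4*e + 6*t != 4.
Before the if: (c <= -9 ==> (forall c_1. 2*c_1 != -10)) && ((!(c <= -9)) ==> 4*e + 6*t != 4)
Before c := cnt: (cnt <= -9 ==> (forall c_1. 2*c_1 != -10)) && ((!(cnt <= -9)) ==> 4*e + 6*t != 4)
Before cnt := 3*cnt + 3: (3*cnt <= -12 ==> (forall c_1. 2*c_1 != -10)) && ((!(3*cnt <= -12)) ==> 4*e + 6*t != 4)
Before assert 2*vec[0] + e + 4 < mem[e + 1] + g || cnt + 7 != -7: (2*vec[0] + e < mem[e + 1] + g - 4 || cnt != -14) && (3*cnt <= -12 ==> (forall c_1. 2*c_1 != -10)) && ((!(3*cnt <= -12)) ==> 4*e + 6*t != 4)
Answer: WP = (2*vec[0] + e < mem[e + 1] + g - 4 || cnt != -14) && (3*cnt <= -12 ==> (forall c_1. 2*c_1 != -10)) && ((!(3*cnt <= -12)) ==> 4*e + 6*t != 4)


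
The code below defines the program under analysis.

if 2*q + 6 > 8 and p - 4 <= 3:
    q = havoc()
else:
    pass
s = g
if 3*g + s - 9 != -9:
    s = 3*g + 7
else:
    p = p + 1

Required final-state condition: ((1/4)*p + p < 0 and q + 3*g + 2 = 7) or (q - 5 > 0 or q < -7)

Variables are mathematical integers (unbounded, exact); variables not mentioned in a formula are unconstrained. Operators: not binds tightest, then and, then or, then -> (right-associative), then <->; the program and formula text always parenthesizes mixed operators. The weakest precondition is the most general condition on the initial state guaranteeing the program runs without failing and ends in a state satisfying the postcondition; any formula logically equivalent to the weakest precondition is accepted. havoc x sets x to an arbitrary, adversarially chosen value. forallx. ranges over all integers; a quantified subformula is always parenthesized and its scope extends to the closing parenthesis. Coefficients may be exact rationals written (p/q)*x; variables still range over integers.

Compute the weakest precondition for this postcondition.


Working backward. After the program, the postcondition ((1/4)*p + p < 0 and q + 3*g + 2 = 7) or (q - 5 > 0 or q < -7) must hold; in canonical form it is ((5/4)*p < 0 and 3*g + q = 5) or q > 5 or q < -7.
Then branch requires ((5/4)*p < 0 and 3*g + q = 5) or q > 5 or q < -7; else branch requires ((5/4)*p < -5/4 and 3*g + q = 5) or q > 5 or q < -7.
Before the if: (3*g + s != 0 -> (((5/4)*p < 0 and 3*g + q = 5) or q > 5 or q < -7)) and ((not (3*g + s != 0)) -> (((5/4)*p < -5/4 and 3*g + q = 5) or q > 5 or q < -7))
Before s := g: (4*g != 0 -> (((5/4)*p < 0 and 3*g + q = 5) or q > 5 or q < -7)) and ((not (4*g != 0)) -> (((5/4)*p < -5/4 and 3*g + q = 5) or q > 5 or q < -7))
Then branch requires forall q_1. ((4*g != 0 -> (((5/4)*p < 0 and 3*g + q_1 = 5) or q_1 > 5 or q_1 < -7)) and ((not (4*g != 0)) -> (((5/4)*p < -5/4 and 3*g + q_1 = 5) or q_1 > 5 or q_1 < -7))); else branch requires (4*g != 0 -> (((5/4)*p < 0 and 3*g + q = 5) or q > 5 or q < -7)) and ((not (4*g != 0)) -> (((5/4)*p < -5/4 and 3*g + q = 5) or q > 5 or q < -7)).
Before the if: ((2*q > 2 and p <= 7) -> (forall q_1. ((4*g != 0 -> (((5/4)*p < 0 and 3*g + q_1 = 5) or q_1 > 5 or q_1 < -7)) and ((not (4*g != 0)) -> (((5/4)*p < -5/4 and 3*g + q_1 = 5) or q_1 > 5 or q_1 < -7))))) and ((not (2*q > 2 and p <= 7)) -> ((4*g != 0 -> (((5/4)*p < 0 and 3*g + q = 5) or q > 5 or q < -7)) and ((not (4*g != 0)) -> (((5/4)*p < -5/4 and 3*g + q = 5) or q > 5 or q < -7))))
Answer: WP = ((2*q > 2 and p <= 7) -> (forall q_1. ((4*g != 0 -> (((5/4)*p < 0 and 3*g + q_1 = 5) or q_1 > 5 or q_1 < -7)) and ((not (4*g != 0)) -> (((5/4)*p < -5/4 and 3*g + q_1 = 5) or q_1 > 5 or q_1 < -7))))) and ((not (2*q > 2 and p <= 7)) -> ((4*g != 0 -> (((5/4)*p < 0 and 3*g + q = 5) or q > 5 or q < -7)) and ((not (4*g != 0)) -> (((5/4)*p < -5/4 and 3*g + q = 5) or q > 5 or q < -7))))


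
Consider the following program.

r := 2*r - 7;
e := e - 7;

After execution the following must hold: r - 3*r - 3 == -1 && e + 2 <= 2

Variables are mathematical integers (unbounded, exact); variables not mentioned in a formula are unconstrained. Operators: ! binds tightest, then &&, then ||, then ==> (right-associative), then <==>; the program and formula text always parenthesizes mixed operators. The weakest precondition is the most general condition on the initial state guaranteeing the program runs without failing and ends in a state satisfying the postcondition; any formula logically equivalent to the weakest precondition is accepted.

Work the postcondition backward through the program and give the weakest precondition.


Working backward. After the program, the postcondition r - 3*r - 3 == -1 && e + 2 <= 2 must hold; in canonical form it is 2*r == -2 && e <= 0.
Before e := e - 7: 2*r == -2 && e <= 7
Before r := 2*r - 7: 4*r == 12 && e <= 7
Answer: WP = 4*r == 12 && e <= 7


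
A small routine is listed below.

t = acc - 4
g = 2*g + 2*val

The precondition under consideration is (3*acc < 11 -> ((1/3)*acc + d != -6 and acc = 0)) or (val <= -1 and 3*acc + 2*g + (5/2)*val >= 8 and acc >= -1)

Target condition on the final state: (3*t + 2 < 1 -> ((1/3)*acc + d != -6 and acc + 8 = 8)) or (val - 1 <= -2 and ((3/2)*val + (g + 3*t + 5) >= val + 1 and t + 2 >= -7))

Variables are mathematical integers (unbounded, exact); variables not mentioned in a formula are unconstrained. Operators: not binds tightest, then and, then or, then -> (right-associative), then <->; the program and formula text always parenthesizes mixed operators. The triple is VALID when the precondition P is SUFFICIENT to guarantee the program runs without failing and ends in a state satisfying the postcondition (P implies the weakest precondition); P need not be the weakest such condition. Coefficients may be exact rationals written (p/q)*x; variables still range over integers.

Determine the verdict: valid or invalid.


Working backward. After the program, the postcondition (3*t + 2 < 1 -> ((1/3)*acc + d != -6 and acc + 8 = 8)) or (val - 1 <= -2 and ((3/2)*val + (g + 3*t + 5) >= val + 1 and t + 2 >= -7)) must hold; in canonical form it is (3*t < -1 -> ((1/3)*acc + d != -6 and acc = 0)) or (val <= -1 and g + 3*t + (1/2)*val >= -4 and t >= -9).
Before g := 2*g + 2*val: (3*t < -1 -> ((1/3)*acc + d != -6 and acc = 0)) or (val <= -1 and 2*g + 3*t + (5/2)*val >= -4 and t >= -9)
Before t := acc - 4: (3*acc < 11 -> ((1/3)*acc + d != -6 and acc = 0)) or (val <= -1 and 3*acc + 2*g + (5/2)*val >= 8 and acc >= -5)
The weakest precondition is (3*acc < 11 -> ((1/3)*acc + d != -6 and acc = 0)) or (val <= -1 and 3*acc + 2*g + (5/2)*val >= 8 and acc >= -5).
Check whether (3*acc < 11 -> ((1/3)*acc + d != -6 and acc = 0)) or (val <= -1 and 3*acc + 2*g + (5/2)*val >= 8 and acc >= -1) implies it.
Every state satisfying the precondition satisfies the weakest precondition: the implication holds.
Answer: valid


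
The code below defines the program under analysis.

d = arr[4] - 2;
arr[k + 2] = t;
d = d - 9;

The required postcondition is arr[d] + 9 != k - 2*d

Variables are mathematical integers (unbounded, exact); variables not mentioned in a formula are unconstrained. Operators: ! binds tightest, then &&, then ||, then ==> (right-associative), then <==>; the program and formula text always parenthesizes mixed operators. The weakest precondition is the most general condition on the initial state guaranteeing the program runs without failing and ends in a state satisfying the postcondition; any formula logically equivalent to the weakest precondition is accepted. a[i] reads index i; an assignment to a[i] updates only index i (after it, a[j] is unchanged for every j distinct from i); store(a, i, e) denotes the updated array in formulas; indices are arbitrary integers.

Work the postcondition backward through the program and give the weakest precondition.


Working backward. After the program, the postcondition arr[d] + 9 != k - 2*d must hold; in canonical form it is arr[d] + 2*d != k - 9.
Before d := d - 9: arr[d - 9] + 2*d != k + 9
Before arr[k + 2] := t: store(arr, k + 2, t)[d - 9] + 2*d != k + 9
Before d := arr[4] - 2: 2*arr[4] + store(arr, k + 2, t)[arr[4] - 11] != k + 13
Answer: WP = 2*arr[4] + store(arr, k + 2, t)[arr[4] - 11] != k + 13


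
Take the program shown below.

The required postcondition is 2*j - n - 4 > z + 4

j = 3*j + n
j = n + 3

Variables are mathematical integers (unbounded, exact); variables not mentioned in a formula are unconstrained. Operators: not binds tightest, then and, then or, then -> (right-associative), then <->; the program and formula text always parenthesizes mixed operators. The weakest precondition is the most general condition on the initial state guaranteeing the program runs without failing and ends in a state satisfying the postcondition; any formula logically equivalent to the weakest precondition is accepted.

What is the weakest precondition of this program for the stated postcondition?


Working backward. After the program, the postcondition 2*j - n - 4 > z + 4 must hold; in canonical form it is 2*j > n + z + 8.
Before j := n + 3: n > z + 2
Before j := 3*j + n: n > z + 2
Answer: WP = n > z + 2


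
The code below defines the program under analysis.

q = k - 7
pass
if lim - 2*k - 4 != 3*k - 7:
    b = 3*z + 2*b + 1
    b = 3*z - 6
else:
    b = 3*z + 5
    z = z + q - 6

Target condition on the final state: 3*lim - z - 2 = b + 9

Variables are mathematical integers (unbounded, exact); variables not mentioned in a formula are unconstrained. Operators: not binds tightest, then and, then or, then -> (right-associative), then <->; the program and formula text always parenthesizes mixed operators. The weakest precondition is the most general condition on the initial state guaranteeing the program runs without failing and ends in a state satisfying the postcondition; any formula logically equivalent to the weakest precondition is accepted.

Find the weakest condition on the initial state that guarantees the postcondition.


Working backward. After the program, the postcondition 3*lim - z - 2 = b + 9 must hold; in canonical form it is 3*lim = b + z + 11.
Then branch requires 3*lim = 4*z + 5; else branch requires 3*lim = q + 4*z + 10.
Before the if: (lim != 5*k - 3 -> 3*lim = 4*z + 5) and ((not (lim != 5*k - 3)) -> 3*lim = q + 4*z + 10)
Before skip: (lim != 5*k - 3 -> 3*lim = 4*z + 5) and ((not (lim != 5*k - 3)) -> 3*lim = q + 4*z + 10)
Before q := k - 7: (lim != 5*k - 3 -> 3*lim = 4*z + 5) and ((not (lim != 5*k - 3)) -> 3*lim = k + 4*z + 3)
Answer: WP = (lim != 5*k - 3 -> 3*lim = 4*z + 5) and ((not (lim != 5*k - 3)) -> 3*lim = k + 4*z + 3)


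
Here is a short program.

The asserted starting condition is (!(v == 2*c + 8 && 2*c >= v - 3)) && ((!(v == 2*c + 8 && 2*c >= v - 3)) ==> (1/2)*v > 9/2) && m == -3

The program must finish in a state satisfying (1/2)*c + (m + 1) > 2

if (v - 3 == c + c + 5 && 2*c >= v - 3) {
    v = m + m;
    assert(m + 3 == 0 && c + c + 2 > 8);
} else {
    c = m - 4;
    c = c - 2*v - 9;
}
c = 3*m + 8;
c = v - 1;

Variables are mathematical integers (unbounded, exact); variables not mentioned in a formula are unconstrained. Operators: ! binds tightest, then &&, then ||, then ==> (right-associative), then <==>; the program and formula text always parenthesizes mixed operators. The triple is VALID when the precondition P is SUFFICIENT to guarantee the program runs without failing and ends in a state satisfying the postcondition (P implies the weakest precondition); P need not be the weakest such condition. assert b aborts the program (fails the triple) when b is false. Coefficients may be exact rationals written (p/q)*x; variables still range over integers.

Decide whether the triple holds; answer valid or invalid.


Working backward. After the program, the postcondition (1/2)*c + (m + 1) > 2 must hold; in canonical form it is (1/2)*c + m > 1.
Before c := v - 1: m + (1/2)*v > 3/2
Before c := 3*m + 8: m + (1/2)*v > 3/2
Then branch requires m == -3 && 2*c > 6 && 2*m > 3/2; else branch requires m + (1/2)*v > 3/2.
Before the if: ((v == 2*c + 8 && 2*c >= v - 3) ==> (m == -3 && 2*c > 6 && 2*m > 3/2)) && ((!(v == 2*c + 8 && 2*c >= v - 3)) ==> m + (1/2)*v > 3/2)
The weakest precondition is ((v == 2*c + 8 && 2*c >= v - 3) ==> (m == -3 && 2*c > 6 && 2*m > 3/2)) && ((!(v == 2*c + 8 && 2*c >= v - 3)) ==> m + (1/2)*v > 3/2).
Check whether (!(v == 2*c + 8 && 2*c >= v - 3)) && ((!(v == 2*c + 8 && 2*c >= v - 3)) ==> (1/2)*v > 9/2) && m == -3 implies it.
Every state satisfying the precondition satisfies the weakest precondition: the implication holds.
Answer: valid


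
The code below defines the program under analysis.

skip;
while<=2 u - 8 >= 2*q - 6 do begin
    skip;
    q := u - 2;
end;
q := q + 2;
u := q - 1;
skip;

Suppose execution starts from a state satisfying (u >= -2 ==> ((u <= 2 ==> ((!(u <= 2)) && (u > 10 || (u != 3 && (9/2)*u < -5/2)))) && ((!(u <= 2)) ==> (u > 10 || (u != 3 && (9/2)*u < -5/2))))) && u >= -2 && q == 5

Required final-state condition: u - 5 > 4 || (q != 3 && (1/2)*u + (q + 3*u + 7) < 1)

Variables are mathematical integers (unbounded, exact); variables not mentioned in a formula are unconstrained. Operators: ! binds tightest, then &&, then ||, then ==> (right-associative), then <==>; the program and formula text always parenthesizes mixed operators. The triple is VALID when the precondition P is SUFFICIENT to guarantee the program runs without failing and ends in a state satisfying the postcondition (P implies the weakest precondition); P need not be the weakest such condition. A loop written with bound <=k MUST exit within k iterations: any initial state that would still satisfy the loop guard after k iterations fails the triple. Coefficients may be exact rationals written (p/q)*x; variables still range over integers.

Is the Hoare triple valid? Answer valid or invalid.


Working backward. After the program, the postcondition u - 5 > 4 || (q != 3 && (1/2)*u + (q + 3*u + 7) < 1) must hold; in canonical form it is u > 9 || (q != 3 && q + (7/2)*u < -6).
Before skip: u > 9 || (q != 3 && q + (7/2)*u < -6)
Before u := q - 1: q > 10 || (q != 3 && (9/2)*q < -5/2)
Before q := q + 2: q > 8 || (q != 1 && (9/2)*q < -23/2)
Before the loop (bound <=2), unroll the exhaustion recursion (WP_0 = exit-now case; WP_j = one more guarded iteration, up to j = 2):
  WP_0: (!(u >= 2*q + 2)) && (q > 8 || (q != 1 && (9/2)*q < -23/2))
  WP_1: (u >= 2*q + 2 ==> ((!(u <= 2)) && (u > 10 || (u != 3 && (9/2)*u < -5/2)))) && ((!(u >= 2*q + 2)) ==> (q > 8 || (q != 1 && (9/2)*q < -23/2)))
  WP_2: (u >= 2*q + 2 ==> ((u <= 2 ==> ((!(u <= 2)) && (u > 10 || (u != 3 && (9/2)*u < -5/2)))) && ((!(u <= 2)) ==> (u > 10 || (u != 3 && (9/2)*u < -5/2))))) && ((!(u >= 2*q + 2)) ==> (q > 8 || (q != 1 && (9/2)*q < -23/2)))
So before the loop: (u >= 2*q + 2 ==> ((u <= 2 ==> ((!(u <= 2)) && (u > 10 || (u != 3 && (9/2)*u < -5/2)))) && ((!(u <= 2)) ==> (u > 10 || (u != 3 && (9/2)*u < -5/2))))) && ((!(u >= 2*q + 2)) ==> (q > 8 || (q != 1 && (9/2)*q < -23/2)))
Before skip: (u >= 2*q + 2 ==> ((u <= 2 ==> ((!(u <= 2)) && (u > 10 || (u != 3 && (9/2)*u < -5/2)))) && ((!(u <= 2)) ==> (u > 10 || (u != 3 && (9/2)*u < -5/2))))) && ((!(u >= 2*q + 2)) ==> (q > 8 || (q != 1 && (9/2)*q < -23/2)))
The weakest precondition is (u >= 2*q + 2 ==> ((u <= 2 ==> ((!(u <= 2)) && (u > 10 || (u != 3 && (9/2)*u < -5/2)))) && ((!(u <= 2)) ==> (u > 10 || (u != 3 && (9/2)*u < -5/2))))) && ((!(u >= 2*q + 2)) ==> (q > 8 || (q != 1 && (9/2)*q < -23/2))).
Check whether (u >= -2 ==> ((u <= 2 ==> ((!(u <= 2)) && (u > 10 || (u != 3 && (9/2)*u < -5/2)))) && ((!(u <= 2)) ==> (u > 10 || (u != 3 && (9/2)*u < -5/2))))) && u >= -2 && q == 5 implies it.
Countermodel: at the initial state q = 5, u = 11, the precondition holds but the weakest precondition fails.
Answer: invalid


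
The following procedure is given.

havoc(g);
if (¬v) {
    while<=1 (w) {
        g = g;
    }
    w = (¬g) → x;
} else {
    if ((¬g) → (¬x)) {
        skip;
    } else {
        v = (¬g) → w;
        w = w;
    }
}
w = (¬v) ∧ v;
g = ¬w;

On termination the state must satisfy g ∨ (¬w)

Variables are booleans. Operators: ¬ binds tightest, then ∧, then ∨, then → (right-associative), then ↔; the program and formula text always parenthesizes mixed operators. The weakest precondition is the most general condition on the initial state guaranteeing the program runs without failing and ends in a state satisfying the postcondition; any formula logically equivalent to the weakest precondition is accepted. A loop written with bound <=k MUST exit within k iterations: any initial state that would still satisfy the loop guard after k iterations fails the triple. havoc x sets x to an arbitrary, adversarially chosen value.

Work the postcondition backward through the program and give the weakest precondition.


Working backward. After the program, g ∨ (¬w) must hold.
Before g := ¬w: ¬w
Before w := (¬v) ∧ v: true
Then branch requires w → (¬w); else branch requires true.
Before the if: (¬v) → (w → (¬w))
Before havoc g: (¬v) → (w → (¬w))
Answer: WP = (¬v) → (w → (¬w))


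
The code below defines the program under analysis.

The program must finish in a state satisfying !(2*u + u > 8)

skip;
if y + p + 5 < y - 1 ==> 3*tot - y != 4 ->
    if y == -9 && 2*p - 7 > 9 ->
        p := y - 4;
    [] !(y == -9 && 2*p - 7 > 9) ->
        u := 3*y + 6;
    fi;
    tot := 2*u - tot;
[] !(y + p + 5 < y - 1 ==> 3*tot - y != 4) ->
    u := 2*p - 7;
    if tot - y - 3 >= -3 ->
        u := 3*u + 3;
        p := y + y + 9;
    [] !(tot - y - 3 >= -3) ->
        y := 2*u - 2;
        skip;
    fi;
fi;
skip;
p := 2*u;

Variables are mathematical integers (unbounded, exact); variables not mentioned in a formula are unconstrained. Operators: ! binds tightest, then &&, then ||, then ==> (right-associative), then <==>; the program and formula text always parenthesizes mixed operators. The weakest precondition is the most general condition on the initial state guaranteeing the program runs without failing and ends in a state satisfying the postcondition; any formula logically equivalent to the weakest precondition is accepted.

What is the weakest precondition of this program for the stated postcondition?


Working backward. After the program, the postcondition !(2*u + u > 8) must hold; in canonical form it is !(3*u > 8).
Before p := 2*u: !(3*u > 8)
Before skip: !(3*u > 8)
Then branch requires ((y == -9 && 2*p > 16) ==> (!(3*u > 8))) && ((!(y == -9 && 2*p > 16)) ==> (!(9*y > -10))); else branch requires (tot >= y ==> (!(18*p > 62))) && ((!(tot >= y)) ==> (!(6*p > 29))).
Before the if: ((p < -6 ==> 3*tot != y + 4) ==> (((y == -9 && 2*p > 16) ==> (!(3*u > 8))) && ((!(y == -9 && 2*p > 16)) ==> (!(9*y > -10))))) && ((!(p < -6 ==> 3*tot != y + 4)) ==> ((tot >= y ==> (!(18*p > 62))) && ((!(tot >= y)) ==> (!(6*p > 29)))))
Before skip: ((p < -6 ==> 3*tot != y + 4) ==> (((y == -9 && 2*p > 16) ==> (!(3*u > 8))) && ((!(y == -9 && 2*p > 16)) ==> (!(9*y > -10))))) && ((!(p < -6 ==> 3*tot != y + 4)) ==> ((tot >= y ==> (!(18*p > 62))) && ((!(tot >= y)) ==> (!(6*p > 29)))))
Answer: WP = ((p < -6 ==> 3*tot != y + 4) ==> (((y == -9 && 2*p > 16) ==> (!(3*u > 8))) && ((!(y == -9 && 2*p > 16)) ==> (!(9*y > -10))))) && ((!(p < -6 ==> 3*tot != y + 4)) ==> ((tot >= y ==> (!(18*p > 62))) && ((!(tot >= y)) ==> (!(6*p > 29)))))


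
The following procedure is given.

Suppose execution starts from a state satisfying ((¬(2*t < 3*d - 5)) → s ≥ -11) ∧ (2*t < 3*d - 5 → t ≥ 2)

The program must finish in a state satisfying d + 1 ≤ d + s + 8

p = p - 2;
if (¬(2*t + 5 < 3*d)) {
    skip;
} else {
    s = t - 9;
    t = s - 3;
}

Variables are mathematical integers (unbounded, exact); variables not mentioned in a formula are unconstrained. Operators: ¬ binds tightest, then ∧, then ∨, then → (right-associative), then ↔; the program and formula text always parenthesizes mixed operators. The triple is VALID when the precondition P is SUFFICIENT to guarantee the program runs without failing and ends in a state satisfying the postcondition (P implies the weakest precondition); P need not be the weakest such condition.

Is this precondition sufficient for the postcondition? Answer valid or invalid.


Working backward. After the program, the postcondition d + 1 ≤ d + s + 8 must hold; in canonical form it is s ≥ -7.
Then branch requires s ≥ -7; else branch requires t ≥ 2.
Before the if: ((¬(2*t < 3*d - 5)) → s ≥ -7) ∧ (2*t < 3*d - 5 → t ≥ 2)
Before p := p - 2: ((¬(2*t < 3*d - 5)) → s ≥ -7) ∧ (2*t < 3*d - 5 → t ≥ 2)
The weakest precondition is ((¬(2*t < 3*d - 5)) → s ≥ -7) ∧ (2*t < 3*d - 5 → t ≥ 2).
Check whether ((¬(2*t < 3*d - 5)) → s ≥ -11) ∧ (2*t < 3*d - 5 → t ≥ 2) implies it.
Countermodel: at the initial state d = 0, s = -8, t = 0, the precondition holds but the weakest precondition fails.
Answer: invalid


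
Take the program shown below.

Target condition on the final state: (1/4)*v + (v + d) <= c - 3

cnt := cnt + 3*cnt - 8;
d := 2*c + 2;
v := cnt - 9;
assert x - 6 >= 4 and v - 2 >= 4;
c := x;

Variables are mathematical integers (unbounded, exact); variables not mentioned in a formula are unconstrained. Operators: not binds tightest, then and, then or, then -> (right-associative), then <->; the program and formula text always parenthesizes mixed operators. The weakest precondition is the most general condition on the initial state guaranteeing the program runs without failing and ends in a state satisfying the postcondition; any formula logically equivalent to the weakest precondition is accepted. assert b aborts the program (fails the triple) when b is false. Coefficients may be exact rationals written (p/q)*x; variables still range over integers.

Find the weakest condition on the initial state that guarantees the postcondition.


Working backward. After the program, the postcondition (1/4)*v + (v + d) <= c - 3 must hold; in canonical form it is d + (5/4)*v <= c - 3.
Before c := x: d + (5/4)*v <= x - 3
Before assert x - 6 >= 4 and v - 2 >= 4: x >= 10 and v >= 6 and d + (5/4)*v <= x - 3
Before v := cnt - 9: x >= 10 and cnt >= 15 and (5/4)*cnt + d <= x + 33/4
Before d := 2*c + 2: x >= 10 and cnt >= 15 and 2*c + (5/4)*cnt <= x + 25/4
Before cnt := cnt + 3*cnt - 8: x >= 10 and 4*cnt >= 23 and 2*c + 5*cnt <= x + 65/4
Answer: WP = x >= 10 and 4*cnt >= 23 and 2*c + 5*cnt <= x + 65/4


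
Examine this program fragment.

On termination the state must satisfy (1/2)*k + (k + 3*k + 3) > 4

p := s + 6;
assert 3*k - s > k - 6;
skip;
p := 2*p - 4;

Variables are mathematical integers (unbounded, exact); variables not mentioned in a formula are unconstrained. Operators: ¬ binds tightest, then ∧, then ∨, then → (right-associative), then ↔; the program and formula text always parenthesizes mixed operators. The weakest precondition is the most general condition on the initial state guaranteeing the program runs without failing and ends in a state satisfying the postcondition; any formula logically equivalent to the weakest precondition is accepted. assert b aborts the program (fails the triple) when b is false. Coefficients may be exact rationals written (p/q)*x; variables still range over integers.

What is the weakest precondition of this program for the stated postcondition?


Working backward. After the program, the postcondition (1/2)*k + (k + 3*k + 3) > 4 must hold; in canonical form it is (9/2)*k > 1.
Before p := 2*p - 4: (9/2)*k > 1
Before skip: (9/2)*k > 1
Before assert 3*k - s > k - 6: 2*k > s - 6 ∧ (9/2)*k > 1
Before p := s + 6: 2*k > s - 6 ∧ (9/2)*k > 1
Answer: WP = 2*k > s - 6 ∧ (9/2)*k > 1


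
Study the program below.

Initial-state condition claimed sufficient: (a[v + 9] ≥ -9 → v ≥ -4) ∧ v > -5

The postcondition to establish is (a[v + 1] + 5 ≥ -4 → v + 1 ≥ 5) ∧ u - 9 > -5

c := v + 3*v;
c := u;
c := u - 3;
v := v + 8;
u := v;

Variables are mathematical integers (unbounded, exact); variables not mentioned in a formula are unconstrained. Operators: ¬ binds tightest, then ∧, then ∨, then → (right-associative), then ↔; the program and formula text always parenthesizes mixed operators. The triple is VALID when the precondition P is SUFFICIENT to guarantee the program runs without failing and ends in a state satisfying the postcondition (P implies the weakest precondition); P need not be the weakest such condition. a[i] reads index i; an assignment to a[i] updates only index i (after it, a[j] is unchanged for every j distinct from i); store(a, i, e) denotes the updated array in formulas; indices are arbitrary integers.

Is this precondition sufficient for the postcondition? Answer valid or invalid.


Working backward. After the program, the postcondition (a[v + 1] + 5 ≥ -4 → v + 1 ≥ 5) ∧ u - 9 > -5 must hold; in canonical form it is (a[v + 1] ≥ -9 → v ≥ 4) ∧ u > 4.
Before u := v: (a[v + 1] ≥ -9 → v ≥ 4) ∧ v > 4
Before v := v + 8: (a[v + 9] ≥ -9 → v ≥ -4) ∧ v > -4
Before c := u - 3: (a[v + 9] ≥ -9 → v ≥ -4) ∧ v > -4
Before c := u: (a[v + 9] ≥ -9 → v ≥ -4) ∧ v > -4
Before c := v + 3*v: (a[v + 9] ≥ -9 → v ≥ -4) ∧ v > -4
The weakest precondition is (a[v + 9] ≥ -9 → v ≥ -4) ∧ v > -4.
Check whether (a[v + 9] ≥ -9 → v ≥ -4) ∧ v > -5 implies it.
Countermodel: at the initial state a = {[5] = 0, elsewhere 0}, v = -4, the precondition holds but the weakest precondition fails.
Answer: invalid
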